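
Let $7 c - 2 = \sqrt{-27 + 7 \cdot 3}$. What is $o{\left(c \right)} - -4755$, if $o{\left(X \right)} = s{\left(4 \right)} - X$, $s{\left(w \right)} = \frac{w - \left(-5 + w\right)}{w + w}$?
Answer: $\frac{266299}{56} - \frac{i \sqrt{6}}{7} \approx 4755.3 - 0.34993 i$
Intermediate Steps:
$s{\left(w \right)} = \frac{5}{2 w}$
$c = \frac{2}{7} + \frac{i \sqrt{6}}{7}$ ($c = \frac{2}{7} + \frac{\sqrt{-27 + 7 \cdot 3}}{7} = \frac{2}{7} + \frac{\sqrt{-27 + 21}}{7} = \frac{2}{7} + \frac{\sqrt{-6}}{7} = \frac{2}{7} + \frac{i \sqrt{6}}{7} \approx 0.28571 + 0.34993 i$)
$o{\left(X \right)} = \frac{5}{8} - X$ ($o{\left(X \right)} = \frac{5}{2 \cdot 4} - X = \frac{5}{2} \cdot \frac{1}{4} - X = \frac{5}{8} - X$)
$o{\left(c \right)} - -4755 = \left(\frac{5}{8} - \left(\frac{2}{7} + \frac{i \sqrt{6}}{7}\right)\right) - -4755 = \left(\frac{5}{8} - \left(\frac{2}{7} + \frac{i \sqrt{6}}{7}\right)\right) + 4755 = \left(\frac{19}{56} - \frac{i \sqrt{6}}{7}\right) + 4755 = \frac{266299}{56} - \frac{i \sqrt{6}}{7}$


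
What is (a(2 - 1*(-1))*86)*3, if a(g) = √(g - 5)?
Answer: 258*I*√2 ≈ 364.87*I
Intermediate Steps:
a(g) = √(-5 + g)
(a(2 - 1*(-1))*86)*3 = (√(-5 + (2 - 1*(-1)))*86)*3 = (√(-5 + (2 + 1))*86)*3 = (√(-5 + 3)*86)*3 = (√(-2)*86)*3 = ((I*√2)*86)*3 = (86*I*√2)*3 = 258*I*√2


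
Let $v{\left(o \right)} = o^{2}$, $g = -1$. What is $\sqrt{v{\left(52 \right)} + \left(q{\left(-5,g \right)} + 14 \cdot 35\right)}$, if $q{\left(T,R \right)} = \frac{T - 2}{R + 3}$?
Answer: $\frac{3 \sqrt{1418}}{2} \approx 56.484$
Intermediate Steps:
$q{\left(T,R \right)} = \frac{-2 + T}{3 + R}$
$\sqrt{v{\left(52 \right)} + \left(q{\left(-5,g \right)} + 14 \cdot 35\right)} = \sqrt{52^{2} + \left(\frac{-2 - 5}{3 - 1} + 14 \cdot 35\right)} = \sqrt{2704 + \left(\frac{1}{2} \left(-7\right) + 490\right)} = \sqrt{2704 + \left(- \frac{7}{2} + 490\right)} = \sqrt{2704 + \frac{973}{2}} = \sqrt{\frac{6381}{2}} = \frac{3 \sqrt{1418}}{2}$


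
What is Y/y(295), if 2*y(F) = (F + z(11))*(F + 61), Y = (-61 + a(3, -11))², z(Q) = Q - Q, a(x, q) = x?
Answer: 1682/26255 ≈ 0.064064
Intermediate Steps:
z(Q) = 0
Y = 3364 (Y = (-61 + 3)² = (-58)² = 3364)
y(F) = F*(61 + F)/2 (y(F) = ((F + 0)*(F + 61))/2 = (F*(61 + F))/2 = F*(61 + F)/2)
Y/y(295) = 3364/(((½)*295*(61 + 295))) = 3364/(((½)*295*356)) = 3364/52510 = 3364*(1/52510) = 1682/26255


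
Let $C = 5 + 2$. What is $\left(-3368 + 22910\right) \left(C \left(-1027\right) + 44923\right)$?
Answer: $737397828$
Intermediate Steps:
$C = 7$
$\left(-3368 + 22910\right) \left(C \left(-1027\right) + 44923\right) = \left(-3368 + 22910\right) \left(7 \left(-1027\right) + 44923\right) = 19542 \left(-7189 + 44923\right) = 19542 \cdot 37734 = 737397828$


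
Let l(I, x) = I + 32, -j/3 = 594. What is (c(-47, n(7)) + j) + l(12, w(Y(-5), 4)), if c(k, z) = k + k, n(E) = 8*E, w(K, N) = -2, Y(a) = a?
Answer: -1832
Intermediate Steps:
j = -1782 (j = -3*594 = -1782)
l(I, x) = 32 + I
c(k, z) = 2*k
(c(-47, n(7)) + j) + l(12, w(Y(-5), 4)) = (2*(-47) - 1782) + (32 + 12) = (-94 - 1782) + 44 = -1876 + 44 = -1832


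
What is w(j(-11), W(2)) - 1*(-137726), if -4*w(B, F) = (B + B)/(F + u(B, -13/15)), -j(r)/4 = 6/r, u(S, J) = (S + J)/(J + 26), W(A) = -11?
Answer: 1563191231/11350 ≈ 1.3773e+5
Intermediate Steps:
u(S, J) = (J + S)/(26 + J)
j(r) = -24/r
w(B, F) = -B/(2*(-1/29 + F + 15*B/377)) (w(B, F) = -(B + B)/(4*(F + (-13/15 + B)/(26 - 13/15))) = -2*B/(4*(F + (-13*1/15 + B)/(26 - 13*1/15))) = -2*B/(4*(F + (-13/15 + B)/(26 - 13/15))) = -2*B/(4*(F + (-13/15 + B)/(377/15))) = -2*B/(4*(F + 15*(-13/15 + B)/377)) = -2*B/(4*(F + (-1/29 + 15*B/377))) = -2*B/(4*(-1/29 + F + 15*B/377)) = -B/(2*(-1/29 + F + 15*B/377)))
w(j(-11), W(2)) - 1*(-137726) = -377*(-24/(-11))/(-26 + 30*(-24/(-11)) + 754*(-11)) - 1*(-137726) = -377*(-24*(-1/11))/(-26 + 30*(-24*(-1/11)) - 8294) + 137726 = -377*24/11/(-26 + 30*(24/11) - 8294) + 137726 = -377*24/11/(-26 + 720/11 - 8294) + 137726 = -377*24/11/(-90800/11) + 137726 = -377*24/11*(-11/90800) + 137726 = 1131/11350 + 137726 = 1563191231/11350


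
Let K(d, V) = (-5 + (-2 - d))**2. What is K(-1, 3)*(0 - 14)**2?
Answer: 7056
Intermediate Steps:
K(d, V) = (-7 - d)**2
K(-1, 3)*(0 - 14)**2 = (7 - 1)**2*(0 - 14)**2 = 6**2*(-14)**2 = 36*196 = 7056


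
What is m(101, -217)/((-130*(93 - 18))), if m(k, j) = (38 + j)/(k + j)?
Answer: -179/1131000 ≈ -0.00015827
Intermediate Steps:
m(k, j) = (38 + j)/(j + k)
m(101, -217)/((-130*(93 - 18))) = ((38 - 217)/(-217 + 101))/((-130*(93 - 18))) = (-179/(-116))/((-130*75)) = -1/116*(-179)/(-9750) = (179/116)*(-1/9750) = -179/1131000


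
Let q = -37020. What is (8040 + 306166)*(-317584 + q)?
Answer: -111418704424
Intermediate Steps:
(8040 + 306166)*(-317584 + q) = (8040 + 306166)*(-317584 - 37020) = 314206*(-354604) = -111418704424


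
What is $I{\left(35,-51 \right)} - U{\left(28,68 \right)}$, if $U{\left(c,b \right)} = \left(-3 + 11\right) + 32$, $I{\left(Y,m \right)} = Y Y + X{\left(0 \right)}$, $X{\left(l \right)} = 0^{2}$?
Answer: $1185$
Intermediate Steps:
$X{\left(l \right)} = 0$
$I{\left(Y,m \right)} = Y^{2}$ ($I{\left(Y,m \right)} = Y Y + 0 = Y^{2} + 0 = Y^{2}$)
$U{\left(c,b \right)} = 40$ ($U{\left(c,b \right)} = 8 + 32 = 40$)
$I{\left(35,-51 \right)} - U{\left(28,68 \right)} = 35^{2} - 40 = 1225 - 40 = 1185$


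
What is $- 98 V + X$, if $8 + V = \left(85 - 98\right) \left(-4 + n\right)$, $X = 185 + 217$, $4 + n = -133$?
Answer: $-178448$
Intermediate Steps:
$n = -137$ ($n = -4 - 133 = -137$)
$X = 402$
$V = 1825$ ($V = -8 + \left(85 - 98\right) \left(-4 - 137\right) = -8 - -1833 = -8 + 1833 = 1825$)
$- 98 V + X = \left(-98\right) 1825 + 402 = -178850 + 402 = -178448$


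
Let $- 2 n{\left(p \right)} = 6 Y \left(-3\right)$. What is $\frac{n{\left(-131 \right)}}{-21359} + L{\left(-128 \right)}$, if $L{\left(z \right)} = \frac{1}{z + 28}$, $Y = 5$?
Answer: $- \frac{25859}{2135900} \approx -0.012107$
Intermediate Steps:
$L{\left(z \right)} = \frac{1}{28 + z}$
$n{\left(p \right)} = 45$ ($n{\left(p \right)} = - \frac{6 \cdot 5 \left(-3\right)}{2} = - \frac{30 \left(-3\right)}{2} = \left(- \frac{1}{2}\right) \left(-90\right) = 45$)
$\frac{n{\left(-131 \right)}}{-21359} + L{\left(-128 \right)} = \frac{45}{-21359} + \frac{1}{28 - 128} = 45 \left(- \frac{1}{21359}\right) + \frac{1}{-100} = - \frac{45}{21359} - \frac{1}{100} = - \frac{25859}{2135900}$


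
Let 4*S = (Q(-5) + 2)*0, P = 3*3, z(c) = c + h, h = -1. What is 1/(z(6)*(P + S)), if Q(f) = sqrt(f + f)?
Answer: 1/45 ≈ 0.022222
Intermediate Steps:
z(c) = -1 + c (z(c) = c - 1 = -1 + c)
Q(f) = sqrt(2)*sqrt(f) (Q(f) = sqrt(2*f) = sqrt(2)*sqrt(f))
P = 9
S = 0 (S = ((sqrt(2)*sqrt(-5) + 2)*0)/4 = ((sqrt(2)*(I*sqrt(5)) + 2)*0)/4 = ((I*sqrt(10) + 2)*0)/4 = ((2 + I*sqrt(10))*0)/4 = (1/4)*0 = 0)
1/(z(6)*(P + S)) = 1/((-1 + 6)*(9 + 0)) = 1/(5*9) = 1/45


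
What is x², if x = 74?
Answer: 5476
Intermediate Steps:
x² = 74² = 5476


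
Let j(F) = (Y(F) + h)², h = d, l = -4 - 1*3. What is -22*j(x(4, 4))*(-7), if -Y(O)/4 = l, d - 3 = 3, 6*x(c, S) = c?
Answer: 178024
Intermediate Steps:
x(c, S) = c/6
d = 6 (d = 3 + 3 = 6)
l = -7 (l = -4 - 3 = -7)
h = 6
Y(O) = 28 (Y(O) = -4*(-7) = 28)
j(F) = 1156 (j(F) = (28 + 6)² = 34² = 1156)
-22*j(x(4, 4))*(-7) = -22*1156*(-7) = -25432*(-7) = 178024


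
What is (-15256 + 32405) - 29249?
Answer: -12100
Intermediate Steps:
(-15256 + 32405) - 29249 = 17149 - 29249 = -12100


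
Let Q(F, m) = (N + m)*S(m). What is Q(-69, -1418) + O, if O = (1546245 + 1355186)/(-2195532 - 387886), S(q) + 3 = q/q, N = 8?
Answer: 7282337329/2583418 ≈ 2818.9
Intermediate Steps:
S(q) = -2 (S(q) = -3 + q/q = -3 + 1 = -2)
O = -2901431/2583418 (O = 2901431/(-2583418) = 2901431*(-1/2583418) = -2901431/2583418 ≈ -1.1231)
Q(F, m) = -16 - 2*m (Q(F, m) = (8 + m)*(-2) = -16 - 2*m)
Q(-69, -1418) + O = (-16 - 2*(-1418)) - 2901431/2583418 = (-16 + 2836) - 2901431/2583418 = 2820 - 2901431/2583418 = 7282337329/2583418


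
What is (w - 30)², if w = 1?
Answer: 841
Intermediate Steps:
(w - 30)² = (1 - 30)² = (-29)² = 841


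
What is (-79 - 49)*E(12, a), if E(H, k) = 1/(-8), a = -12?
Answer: 16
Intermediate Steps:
E(H, k) = -⅛
(-79 - 49)*E(12, a) = (-79 - 49)*(-⅛) = -128*(-⅛) = 16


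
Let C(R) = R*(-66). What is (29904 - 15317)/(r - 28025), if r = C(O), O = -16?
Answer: -14587/26969 ≈ -0.54088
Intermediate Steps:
C(R) = -66*R
r = 1056 (r = -66*(-16) = 1056)
(29904 - 15317)/(r - 28025) = (29904 - 15317)/(1056 - 28025) = 14587/(-26969) = 14587*(-1/26969) = -14587/26969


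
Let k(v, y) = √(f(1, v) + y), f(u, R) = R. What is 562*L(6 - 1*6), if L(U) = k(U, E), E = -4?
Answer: 1124*I ≈ 1124.0*I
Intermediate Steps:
k(v, y) = √(v + y)
L(U) = √(-4 + U) (L(U) = √(U - 4) = √(-4 + U))
562*L(6 - 1*6) = 562*√(-4 + (6 - 1*6)) = 562*√(-4 + (6 - 6)) = 562*√(-4 + 0) = 562*√(-4) = 562*(2*I) = 1124*I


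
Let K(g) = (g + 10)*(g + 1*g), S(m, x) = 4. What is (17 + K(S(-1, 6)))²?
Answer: 16641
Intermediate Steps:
K(g) = 2*g*(10 + g) (K(g) = (10 + g)*(g + g) = (10 + g)*(2*g) = 2*g*(10 + g))
(17 + K(S(-1, 6)))² = (17 + 2*4*(10 + 4))² = (17 + 2*4*14)² = (17 + 112)² = 129² = 16641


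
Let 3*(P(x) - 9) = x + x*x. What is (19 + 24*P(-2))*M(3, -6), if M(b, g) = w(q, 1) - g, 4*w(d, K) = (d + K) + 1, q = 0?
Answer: 3263/2 ≈ 1631.5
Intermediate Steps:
w(d, K) = ¼ + K/4 + d/4 (w(d, K) = ((d + K) + 1)/4 = ((K + d) + 1)/4 = (1 + K + d)/4 = ¼ + K/4 + d/4)
P(x) = 9 + x/3 + x²/3 (P(x) = 9 + (x + x*x)/3 = 9 + (x + x²)/3 = 9 + (x/3 + x²/3) = 9 + x/3 + x²/3)
M(b, g) = ½ - g (M(b, g) = (¼ + (¼)*1 + (¼)*0) - g = (¼ + ¼ + 0) - g = ½ - g)
(19 + 24*P(-2))*M(3, -6) = (19 + 24*(9 + (⅓)*(-2) + (⅓)*(-2)²))*(½ - 1*(-6)) = (19 + 24*(9 - ⅔ + (⅓)*4))*(½ + 6) = (19 + 24*(9 - ⅔ + 4/3))*(13/2) = (19 + 24*(29/3))*(13/2) = (19 + 232)*(13/2) = 251*(13/2) = 3263/2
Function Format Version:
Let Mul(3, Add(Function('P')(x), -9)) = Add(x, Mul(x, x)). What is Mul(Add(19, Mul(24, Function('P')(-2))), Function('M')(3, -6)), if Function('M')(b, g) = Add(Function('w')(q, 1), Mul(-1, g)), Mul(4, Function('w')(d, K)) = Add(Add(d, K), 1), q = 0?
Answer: Rational(3263, 2) ≈ 1631.5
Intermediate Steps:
Function('w')(d, K) = Add(Rational(1, 4), Mul(Rational(1, 4), K), Mul(Rational(1, 4), d)) (Function('w')(d, K) = Mul(Rational(1, 4), Add(Add(d, K), 1)) = Mul(Rational(1, 4), Add(Add(K, d), 1)) = Mul(Rational(1, 4), Add(1, K, d)) = Add(Rational(1, 4), Mul(Rational(1, 4), K), Mul(Rational(1, 4), d)))
Function('P')(x) = Add(9, Mul(Rational(1, 3), x), Mul(Rational(1, 3), Pow(x, 2))) (Function('P')(x) = Add(9, Mul(Rational(1, 3), Add(x, Mul(x, x)))) = Add(9, Mul(Rational(1, 3), Add(x, Pow(x, 2)))) = Add(9, Add(Mul(Rational(1, 3), x), Mul(Rational(1, 3), Pow(x, 2)))) = Add(9, Mul(Rational(1, 3), x), Mul(Rational(1, 3), Pow(x, 2))))
Function('M')(b, g) = Add(Rational(1, 2), Mul(-1, g)) (Function('M')(b, g) = Add(Add(Rational(1, 4), Mul(Rational(1, 4), 1), Mul(Rational(1, 4), 0)), Mul(-1, g)) = Add(Add(Rational(1, 4), Rational(1, 4), 0), Mul(-1, g)) = Add(Rational(1, 2), Mul(-1, g)))
Mul(Add(19, Mul(24, Function('P')(-2))), Function('M')(3, -6)) = Mul(Add(19, Mul(24, Add(9, Mul(Rational(1, 3), -2), Mul(Rational(1, 3), Pow(-2, 2))))), Add(Rational(1, 2), Mul(-1, -6))) = Mul(Add(19, Mul(24, Add(9, Rational(-2, 3), Mul(Rational(1, 3), 4)))), Add(Rational(1, 2), 6)) = Mul(Add(19, Mul(24, Add(9, Rational(-2, 3), Rational(4, 3)))), Rational(13, 2)) = Mul(Add(19, Mul(24, Rational(29, 3))), Rational(13, 2)) = Mul(Add(19, 232), Rational(13, 2)) = Mul(251, Rational(13, 2)) = Rational(3263, 2)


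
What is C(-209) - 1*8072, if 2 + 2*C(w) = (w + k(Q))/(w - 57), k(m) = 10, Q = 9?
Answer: -4294637/532 ≈ -8072.6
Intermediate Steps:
C(w) = -1 + (10 + w)/(2*(-57 + w)) (C(w) = -1 + ((w + 10)/(w - 57))/2 = -1 + ((10 + w)/(-57 + w))/2 = -1 + (10 + w)/(2*(-57 + w)))
C(-209) - 1*8072 = (124 - 1*(-209))/(2*(-57 - 209)) - 1*8072 = (½)*(124 + 209)/(-266) - 8072 = (½)*(-1/266)*333 - 8072 = -333/532 - 8072 = -4294637/532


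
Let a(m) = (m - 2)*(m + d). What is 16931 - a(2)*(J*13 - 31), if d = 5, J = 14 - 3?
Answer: 16931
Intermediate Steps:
J = 11
a(m) = (-2 + m)*(5 + m) (a(m) = (m - 2)*(m + 5) = (-2 + m)*(5 + m))
16931 - a(2)*(J*13 - 31) = 16931 - (-10 + 2² + 3*2)*(11*13 - 31) = 16931 - (-10 + 4 + 6)*(143 - 31) = 16931 - 0*112 = 16931 - 1*0 = 16931 + 0 = 16931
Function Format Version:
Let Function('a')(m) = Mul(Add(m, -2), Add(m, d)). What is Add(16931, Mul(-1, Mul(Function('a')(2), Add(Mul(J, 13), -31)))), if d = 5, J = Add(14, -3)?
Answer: 16931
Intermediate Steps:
J = 11
Function('a')(m) = Mul(Add(-2, m), Add(5, m)) (Function('a')(m) = Mul(Add(m, -2), Add(m, 5)) = Mul(Add(-2, m), Add(5, m)))
Add(16931, Mul(-1, Mul(Function('a')(2), Add(Mul(J, 13), -31)))) = Add(16931, Mul(-1, Mul(Add(-10, Pow(2, 2), Mul(3, 2)), Add(Mul(11, 13), -31)))) = Add(16931, Mul(-1, Mul(Add(-10, 4, 6), Add(143, -31)))) = Add(16931, Mul(-1, Mul(0, 112))) = Add(16931, Mul(-1, 0)) = Add(16931, 0) = 16931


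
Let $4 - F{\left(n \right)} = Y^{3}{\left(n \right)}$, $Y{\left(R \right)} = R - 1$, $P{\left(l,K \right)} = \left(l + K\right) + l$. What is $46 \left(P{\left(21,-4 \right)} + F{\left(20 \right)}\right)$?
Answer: $-313582$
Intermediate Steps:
$P{\left(l,K \right)} = K + 2 l$ ($P{\left(l,K \right)} = \left(K + l\right) + l = K + 2 l$)
$Y{\left(R \right)} = -1 + R$ ($Y{\left(R \right)} = R - 1 = -1 + R$)
$F{\left(n \right)} = 4 - \left(-1 + n\right)^{3}$
$46 \left(P{\left(21,-4 \right)} + F{\left(20 \right)}\right) = 46 \left(\left(-4 + 2 \cdot 21\right) + \left(4 - \left(-1 + 20\right)^{3}\right)\right) = 46 \left(\left(-4 + 42\right) + \left(4 - 19^{3}\right)\right) = 46 \left(38 + \left(4 - 6859\right)\right) = 46 \left(38 - 6855\right) = 46 \left(-6817\right) = -313582$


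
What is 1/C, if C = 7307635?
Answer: 1/7307635 ≈ 1.3684e-7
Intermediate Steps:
1/C = 1/7307635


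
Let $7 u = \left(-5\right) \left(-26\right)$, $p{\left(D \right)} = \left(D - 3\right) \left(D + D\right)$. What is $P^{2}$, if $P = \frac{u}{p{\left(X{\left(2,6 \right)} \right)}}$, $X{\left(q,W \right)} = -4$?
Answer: $\frac{4225}{38416} \approx 0.10998$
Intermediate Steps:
$p{\left(D \right)} = 2 D \left(-3 + D\right)$ ($p{\left(D \right)} = \left(-3 + D\right) 2 D = 2 D \left(-3 + D\right)$)
$u = \frac{130}{7}$ ($u = \frac{\left(-5\right) \left(-26\right)}{7} = \frac{1}{7} \cdot 130 = \frac{130}{7} \approx 18.571$)
$P = \frac{65}{196}$ ($P = \frac{130}{7 \cdot 2 \left(-4\right) \left(-3 - 4\right)} = \frac{130}{7 \cdot 2 \left(-4\right) \left(-7\right)} = \frac{130}{7 \cdot 56} = \frac{130}{7} \cdot \frac{1}{56} = \frac{65}{196} \approx 0.33163$)
$P^{2} = \left(\frac{65}{196}\right)^{2} = \frac{4225}{38416}$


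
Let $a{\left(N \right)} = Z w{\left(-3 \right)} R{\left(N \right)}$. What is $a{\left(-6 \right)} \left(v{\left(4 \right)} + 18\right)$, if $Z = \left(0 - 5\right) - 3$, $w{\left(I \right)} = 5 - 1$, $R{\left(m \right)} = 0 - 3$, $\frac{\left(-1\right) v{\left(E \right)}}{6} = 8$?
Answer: $-2880$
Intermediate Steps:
$v{\left(E \right)} = -48$ ($v{\left(E \right)} = \left(-6\right) 8 = -48$)
$R{\left(m \right)} = -3$ ($R{\left(m \right)} = 0 - 3 = -3$)
$w{\left(I \right)} = 4$ ($w{\left(I \right)} = 5 - 1 = 4$)
$Z = -8$ ($Z = \left(0 - 5\right) - 3 = -5 - 3 = -8$)
$a{\left(N \right)} = 96$ ($a{\left(N \right)} = \left(-8\right) 4 \left(-3\right) = \left(-32\right) \left(-3\right) = 96$)
$a{\left(-6 \right)} \left(v{\left(4 \right)} + 18\right) = 96 \left(-48 + 18\right) = 96 \left(-30\right) = -2880$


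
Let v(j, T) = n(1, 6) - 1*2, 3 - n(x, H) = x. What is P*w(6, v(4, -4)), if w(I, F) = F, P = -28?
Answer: 0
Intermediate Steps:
n(x, H) = 3 - x
v(j, T) = 0 (v(j, T) = (3 - 1*1) - 1*2 = (3 - 1) - 2 = 2 - 2 = 0)
P*w(6, v(4, -4)) = -28*0 = 0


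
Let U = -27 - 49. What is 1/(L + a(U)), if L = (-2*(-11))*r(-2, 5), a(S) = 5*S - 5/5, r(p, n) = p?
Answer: -1/425 ≈ -0.0023529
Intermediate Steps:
U = -76
a(S) = -1 + 5*S (a(S) = 5*S - 5*⅕ = 5*S - 1 = -1 + 5*S)
L = -44 (L = -2*(-11)*(-2) = 22*(-2) = -44)
1/(L + a(U)) = 1/(-44 + (-1 + 5*(-76))) = 1/(-44 + (-1 - 380)) = 1/(-44 - 381) = 1/(-425) = -1/425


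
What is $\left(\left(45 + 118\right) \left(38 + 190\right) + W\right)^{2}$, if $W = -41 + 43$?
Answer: $1381311556$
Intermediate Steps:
$W = 2$
$\left(\left(45 + 118\right) \left(38 + 190\right) + W\right)^{2} = \left(\left(45 + 118\right) \left(38 + 190\right) + 2\right)^{2} = \left(163 \cdot 228 + 2\right)^{2} = \left(37164 + 2\right)^{2} = 37166^{2} = 1381311556$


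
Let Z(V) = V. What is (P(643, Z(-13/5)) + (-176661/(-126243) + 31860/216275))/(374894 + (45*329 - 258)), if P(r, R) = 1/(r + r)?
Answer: 1207430854439/303867150752558510 ≈ 3.9735e-6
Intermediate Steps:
P(r, R) = 1/(2*r)
(P(643, Z(-13/5)) + (-176661/(-126243) + 31860/216275))/(374894 + (45*329 - 258)) = ((1/2)/643 + (-176661/(-126243) + 31860/216275))/(374894 + (45*329 - 258)) = ((1/2)*(1/643) + (-176661*(-1/126243) + 31860*(1/216275)))/(374894 + (14805 - 258)) = (1/1286 + (19629/14027 + 6372/43255))/(374894 + 14547) = (1/1286 + 938432439/606737885)/389441 = (1207430854439/780264920110)*(1/389441) = 1207430854439/303867150752558510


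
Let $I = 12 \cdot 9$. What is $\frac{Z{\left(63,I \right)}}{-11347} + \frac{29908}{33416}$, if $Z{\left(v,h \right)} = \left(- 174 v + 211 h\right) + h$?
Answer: $- \frac{14855117}{94792838} \approx -0.15671$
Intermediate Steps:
$I = 108$
$Z{\left(v,h \right)} = - 174 v + 212 h$
$\frac{Z{\left(63,I \right)}}{-11347} + \frac{29908}{33416} = \frac{\left(-174\right) 63 + 212 \cdot 108}{-11347} + \frac{29908}{33416} = \left(-10962 + 22896\right) \left(- \frac{1}{11347}\right) + 29908 \cdot \frac{1}{33416} = 11934 \left(- \frac{1}{11347}\right) + \frac{7477}{8354} = - \frac{11934}{11347} + \frac{7477}{8354} = - \frac{14855117}{94792838}$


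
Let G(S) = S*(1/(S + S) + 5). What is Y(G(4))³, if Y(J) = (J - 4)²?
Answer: 1291467969/64 ≈ 2.0179e+7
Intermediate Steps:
G(S) = S*(5 + 1/(2*S)) (G(S) = S*(1/(2*S) + 5) = S*(5 + 1/(2*S)))
Y(J) = (-4 + J)²
Y(G(4))³ = ((-4 + (½ + 5*4))²)³ = ((-4 + (½ + 20))²)³ = ((-4 + 41/2)²)³ = ((33/2)²)³ = (1089/4)³ = 1291467969/64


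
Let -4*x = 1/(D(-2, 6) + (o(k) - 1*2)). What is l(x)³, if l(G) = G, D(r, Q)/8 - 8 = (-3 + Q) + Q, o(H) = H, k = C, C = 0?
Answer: -1/153990656 ≈ -6.4939e-9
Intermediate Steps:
k = 0
D(r, Q) = 40 + 16*Q (D(r, Q) = 64 + 8*((-3 + Q) + Q) = 64 + 8*(-3 + 2*Q) = 64 + (-24 + 16*Q) = 40 + 16*Q)
x = -1/536 (x = -1/(4*((40 + 16*6) + (0 - 1*2))) = -1/(4*((40 + 96) + (0 - 2))) = -1/(4*(136 - 2)) = -¼/134 = -¼*1/134 = -1/536 ≈ -0.0018657)
l(x)³ = (-1/536)³ = -1/153990656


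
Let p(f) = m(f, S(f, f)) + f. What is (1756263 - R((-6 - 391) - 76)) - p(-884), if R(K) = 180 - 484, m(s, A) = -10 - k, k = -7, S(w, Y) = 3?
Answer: 1757454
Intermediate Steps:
m(s, A) = -3 (m(s, A) = -10 - 1*(-7) = -10 + 7 = -3)
R(K) = -304
p(f) = -3 + f
(1756263 - R((-6 - 391) - 76)) - p(-884) = (1756263 - 1*(-304)) - (-3 - 884) = (1756263 + 304) - 1*(-887) = 1756567 + 887 = 1757454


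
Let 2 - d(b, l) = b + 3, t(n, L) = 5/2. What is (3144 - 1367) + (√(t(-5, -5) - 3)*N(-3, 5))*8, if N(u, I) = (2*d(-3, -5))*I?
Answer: 1777 + 80*I*√2 ≈ 1777.0 + 113.14*I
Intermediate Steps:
t(n, L) = 5/2 (t(n, L) = 5*(½) = 5/2)
d(b, l) = -1 - b (d(b, l) = 2 - (b + 3) = 2 - (3 + b) = 2 + (-3 - b) = -1 - b)
N(u, I) = 4*I (N(u, I) = (2*(-1 - 1*(-3)))*I = (2*(-1 + 3))*I = (2*2)*I = 4*I)
(3144 - 1367) + (√(t(-5, -5) - 3)*N(-3, 5))*8 = (3144 - 1367) + (√(5/2 - 3)*(4*5))*8 = 1777 + (√(-½)*20)*8 = 1777 + ((I*√2/2)*20)*8 = 1777 + (10*I*√2)*8 = 1777 + 80*I*√2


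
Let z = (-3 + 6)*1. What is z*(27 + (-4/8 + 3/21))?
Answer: 1119/14 ≈ 79.929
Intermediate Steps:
z = 3 (z = 3*1 = 3)
z*(27 + (-4/8 + 3/21)) = 3*(27 + (-4/8 + 3/21)) = 3*(27 + (-4*⅛ + 3*(1/21))) = 3*(27 + (-½ + ⅐)) = 3*(27 - 5/14) = 3*(373/14) = 1119/14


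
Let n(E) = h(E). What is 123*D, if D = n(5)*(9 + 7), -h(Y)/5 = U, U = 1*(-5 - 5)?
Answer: 98400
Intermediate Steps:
U = -10 (U = 1*(-10) = -10)
h(Y) = 50 (h(Y) = -5*(-10) = 50)
n(E) = 50
D = 800 (D = 50*(9 + 7) = 50*16 = 800)
123*D = 123*800 = 98400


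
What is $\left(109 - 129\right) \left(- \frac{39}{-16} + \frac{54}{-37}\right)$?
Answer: $- \frac{2895}{148} \approx -19.561$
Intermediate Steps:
$\left(109 - 129\right) \left(- \frac{39}{-16} + \frac{54}{-37}\right) = - 20 \left(\left(-39\right) \left(- \frac{1}{16}\right) + 54 \left(- \frac{1}{37}\right)\right) = - 20 \left(\frac{39}{16} - \frac{54}{37}\right) = \left(-20\right) \frac{579}{592} = - \frac{2895}{148}$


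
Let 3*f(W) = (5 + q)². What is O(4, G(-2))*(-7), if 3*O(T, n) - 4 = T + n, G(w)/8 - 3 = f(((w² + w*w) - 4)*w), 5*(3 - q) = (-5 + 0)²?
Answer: -392/3 ≈ -130.67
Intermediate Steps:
q = -2 (q = 3 - (-5 + 0)²/5 = 3 - ⅕*(-5)² = 3 - ⅕*25 = 3 - 5 = -2)
f(W) = 3 (f(W) = (5 - 2)²/3 = (⅓)*3² = (⅓)*9 = 3)
G(w) = 48 (G(w) = 24 + 8*3 = 24 + 24 = 48)
O(T, n) = 4/3 + T/3 + n/3 (O(T, n) = 4/3 + (T + n)/3 = 4/3 + (T/3 + n/3) = 4/3 + T/3 + n/3)
O(4, G(-2))*(-7) = (4/3 + (⅓)*4 + (⅓)*48)*(-7) = (4/3 + 4/3 + 16)*(-7) = (56/3)*(-7) = -392/3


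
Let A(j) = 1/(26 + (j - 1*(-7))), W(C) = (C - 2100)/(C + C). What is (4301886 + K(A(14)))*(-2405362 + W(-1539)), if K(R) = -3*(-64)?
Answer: -1769516525385587/171 ≈ -1.0348e+13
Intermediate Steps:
W(C) = (-2100 + C)/(2*C) (W(C) = (-2100 + C)/((2*C)) = (-2100 + C)*(1/(2*C)) = (-2100 + C)/(2*C))
A(j) = 1/(33 + j) (A(j) = 1/(26 + (j + 7)) = 1/(26 + (7 + j)) = 1/(33 + j))
K(R) = 192
(4301886 + K(A(14)))*(-2405362 + W(-1539)) = (4301886 + 192)*(-2405362 + (½)*(-2100 - 1539)/(-1539)) = 4302078*(-2405362 + (½)*(-1/1539)*(-3639)) = 4302078*(-2405362 + 1213/1026) = 4302078*(-2467900199/1026) = -1769516525385587/171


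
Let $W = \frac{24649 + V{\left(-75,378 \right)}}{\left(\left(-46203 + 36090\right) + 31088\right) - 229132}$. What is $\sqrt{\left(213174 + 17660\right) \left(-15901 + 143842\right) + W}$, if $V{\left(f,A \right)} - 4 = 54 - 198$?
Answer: $\frac{\sqrt{1279651053125746247393}}{208157} \approx 1.7185 \cdot 10^{5}$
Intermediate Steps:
$V{\left(f,A \right)} = -140$ ($V{\left(f,A \right)} = 4 + \left(54 - 198\right) = 4 - 144 = -140$)
$W = - \frac{24509}{208157}$ ($W = \frac{24649 - 140}{\left(\left(-46203 + 36090\right) + 31088\right) - 229132} = \frac{24509}{\left(-10113 + 31088\right) - 229132} = \frac{24509}{20975 - 229132} = \frac{24509}{-208157} = 24509 \left(- \frac{1}{208157}\right) = - \frac{24509}{208157} \approx -0.11774$)
$\sqrt{\left(213174 + 17660\right) \left(-15901 + 143842\right) + W} = \sqrt{\left(213174 + 17660\right) \left(-15901 + 143842\right) - \frac{24509}{208157}} = \sqrt{230834 \cdot 127941 - \frac{24509}{208157}} = \sqrt{29533132794 - \frac{24509}{208157}} = \sqrt{\frac{6147528322976149}{208157}} = \frac{\sqrt{1279651053125746247393}}{208157}$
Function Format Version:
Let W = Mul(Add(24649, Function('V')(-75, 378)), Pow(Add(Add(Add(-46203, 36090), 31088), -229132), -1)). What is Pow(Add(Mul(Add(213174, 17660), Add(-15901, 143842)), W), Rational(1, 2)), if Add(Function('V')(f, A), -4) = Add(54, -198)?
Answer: Mul(Rational(1, 208157), Pow(1279651053125746247393, Rational(1, 2))) ≈ 1.7185e+5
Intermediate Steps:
Function('V')(f, A) = -140 (Function('V')(f, A) = Add(4, Add(54, -198)) = Add(4, -144) = -140)
W = Rational(-24509, 208157) (W = Mul(Add(24649, -140), Pow(Add(Add(Add(-46203, 36090), 31088), -229132), -1)) = Mul(24509, Pow(Add(Add(-10113, 31088), -229132), -1)) = Mul(24509, Pow(Add(20975, -229132), -1)) = Mul(24509, Pow(-208157, -1)) = Mul(24509, Rational(-1, 208157)) = Rational(-24509, 208157) ≈ -0.11774)
Pow(Add(Mul(Add(213174, 17660), Add(-15901, 143842)), W), Rational(1, 2)) = Pow(Add(Mul(Add(213174, 17660), Add(-15901, 143842)), Rational(-24509, 208157)), Rational(1, 2)) = Pow(Add(Mul(230834, 127941), Rational(-24509, 208157)), Rational(1, 2)) = Pow(Add(29533132794, Rational(-24509, 208157)), Rational(1, 2)) = Pow(Rational(6147528322976149, 208157), Rational(1, 2)) = Mul(Rational(1, 208157), Pow(1279651053125746247393, Rational(1, 2)))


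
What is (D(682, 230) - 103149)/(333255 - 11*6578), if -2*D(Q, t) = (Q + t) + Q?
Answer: -103946/260897 ≈ -0.39842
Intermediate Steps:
D(Q, t) = -Q - t/2 (D(Q, t) = -((Q + t) + Q)/2 = -(t + 2*Q)/2 = -Q - t/2)
(D(682, 230) - 103149)/(333255 - 11*6578) = ((-1*682 - 1/2*230) - 103149)/(333255 - 11*6578) = ((-682 - 115) - 103149)/(333255 - 72358) = (-797 - 103149)/260897 = -103946*1/260897 = -103946/260897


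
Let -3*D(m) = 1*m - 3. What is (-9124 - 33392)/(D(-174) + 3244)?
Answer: -4724/367 ≈ -12.872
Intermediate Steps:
D(m) = 1 - m/3 (D(m) = -(1*m - 3)/3 = -(m - 3)/3 = -(-3 + m)/3 = 1 - m/3)
(-9124 - 33392)/(D(-174) + 3244) = (-9124 - 33392)/((1 - ⅓*(-174)) + 3244) = -42516/((1 + 58) + 3244) = -42516/(59 + 3244) = -42516/3303 = -42516*1/3303 = -4724/367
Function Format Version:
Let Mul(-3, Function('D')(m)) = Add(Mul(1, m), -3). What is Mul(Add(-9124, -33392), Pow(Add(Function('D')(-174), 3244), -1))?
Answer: Rational(-4724, 367) ≈ -12.872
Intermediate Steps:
Function('D')(m) = Add(1, Mul(Rational(-1, 3), m)) (Function('D')(m) = Mul(Rational(-1, 3), Add(Mul(1, m), -3)) = Mul(Rational(-1, 3), Add(m, -3)) = Mul(Rational(-1, 3), Add(-3, m)) = Add(1, Mul(Rational(-1, 3), m)))
Mul(Add(-9124, -33392), Pow(Add(Function('D')(-174), 3244), -1)) = Mul(Add(-9124, -33392), Pow(Add(Add(1, Mul(Rational(-1, 3), -174)), 3244), -1)) = Mul(-42516, Pow(Add(Add(1, 58), 3244), -1)) = Mul(-42516, Pow(Add(59, 3244), -1)) = Mul(-42516, Pow(3303, -1)) = Mul(-42516, Rational(1, 3303)) = Rational(-4724, 367)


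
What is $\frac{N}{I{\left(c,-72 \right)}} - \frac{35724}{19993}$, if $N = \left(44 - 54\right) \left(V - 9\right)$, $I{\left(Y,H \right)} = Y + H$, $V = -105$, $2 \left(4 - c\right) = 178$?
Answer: $- \frac{28400688}{3138901} \approx -9.048$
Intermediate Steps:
$c = -85$ ($c = 4 - 89 = -85$)
$I{\left(Y,H \right)} = H + Y$
$N = 1140$ ($N = \left(44 - 54\right) \left(-105 - 9\right) = \left(-10\right) \left(-114\right) = 1140$)
$\frac{N}{I{\left(c,-72 \right)}} - \frac{35724}{19993} = \frac{1140}{-72 - 85} - \frac{35724}{19993} = \frac{1140}{-157} - \frac{35724}{19993} = 1140 \left(- \frac{1}{157}\right) - \frac{35724}{19993} = - \frac{1140}{157} - \frac{35724}{19993} = - \frac{28400688}{3138901}$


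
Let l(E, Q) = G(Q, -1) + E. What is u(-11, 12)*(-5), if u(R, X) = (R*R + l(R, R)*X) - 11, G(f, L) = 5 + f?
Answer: 470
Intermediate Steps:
l(E, Q) = 5 + E + Q (l(E, Q) = (5 + Q) + E = 5 + E + Q)
u(R, X) = -11 + R**2 + X*(5 + 2*R) (u(R, X) = (R*R + (5 + R + R)*X) - 11 = (R**2 + (5 + 2*R)*X) - 11 = (R**2 + X*(5 + 2*R)) - 11 = -11 + R**2 + X*(5 + 2*R))
u(-11, 12)*(-5) = (-11 + (-11)**2 + 12*(5 + 2*(-11)))*(-5) = (-11 + 121 + 12*(5 - 22))*(-5) = (-11 + 121 + 12*(-17))*(-5) = (-11 + 121 - 204)*(-5) = -94*(-5) = 470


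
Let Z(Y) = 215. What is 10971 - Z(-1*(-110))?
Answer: 10756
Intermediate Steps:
10971 - Z(-1*(-110)) = 10971 - 1*215 = 10971 - 215 = 10756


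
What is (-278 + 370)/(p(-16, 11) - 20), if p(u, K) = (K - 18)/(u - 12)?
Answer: -368/79 ≈ -4.6582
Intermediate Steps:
p(u, K) = (-18 + K)/(-12 + u)
(-278 + 370)/(p(-16, 11) - 20) = (-278 + 370)/((-18 + 11)/(-12 - 16) - 20) = 92/(-7/(-28) - 20) = 92/(-1/28*(-7) - 20) = 92/(¼ - 20) = 92/(-79/4) = 92*(-4/79) = -368/79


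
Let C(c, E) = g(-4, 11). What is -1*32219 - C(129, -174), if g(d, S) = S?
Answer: -32230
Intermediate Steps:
C(c, E) = 11
-1*32219 - C(129, -174) = -1*32219 - 1*11 = -32219 - 11 = -32230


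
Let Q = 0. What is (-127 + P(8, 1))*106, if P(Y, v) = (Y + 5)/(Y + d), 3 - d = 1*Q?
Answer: -146704/11 ≈ -13337.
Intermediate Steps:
d = 3 (d = 3 - 0 = 3 - 1*0 = 3 + 0 = 3)
P(Y, v) = (5 + Y)/(3 + Y) (P(Y, v) = (Y + 5)/(Y + 3) = (5 + Y)/(3 + Y))
(-127 + P(8, 1))*106 = (-127 + (5 + 8)/(3 + 8))*106 = (-127 + 13/11)*106 = -1384/11*106 = -146704/11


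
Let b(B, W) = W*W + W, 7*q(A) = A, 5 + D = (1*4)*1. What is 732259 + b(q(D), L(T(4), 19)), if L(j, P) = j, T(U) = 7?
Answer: 732315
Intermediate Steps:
D = -1 (D = -5 + (1*4)*1 = -5 + 4*1 = -5 + 4 = -1)
q(A) = A/7
b(B, W) = W + W² (b(B, W) = W² + W = W + W²)
732259 + b(q(D), L(T(4), 19)) = 732259 + 7*(1 + 7) = 732259 + 7*8 = 732259 + 56 = 732315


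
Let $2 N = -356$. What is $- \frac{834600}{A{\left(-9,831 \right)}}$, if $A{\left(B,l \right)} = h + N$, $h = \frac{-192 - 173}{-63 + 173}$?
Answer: $\frac{18361200}{3989} \approx 4603.0$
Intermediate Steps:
$N = -178$ ($N = \frac{1}{2} \left(-356\right) = -178$)
$h = - \frac{73}{22}$ ($h = - \frac{365}{110} = \left(-365\right) \frac{1}{110} = - \frac{73}{22} \approx -3.3182$)
$A{\left(B,l \right)} = - \frac{3989}{22}$ ($A{\left(B,l \right)} = - \frac{73}{22} - 178 = - \frac{3989}{22}$)
$- \frac{834600}{A{\left(-9,831 \right)}} = - \frac{834600}{- \frac{3989}{22}} = \left(-834600\right) \left(- \frac{22}{3989}\right) = \frac{18361200}{3989}$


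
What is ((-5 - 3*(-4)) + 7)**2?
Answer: 196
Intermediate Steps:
((-5 - 3*(-4)) + 7)**2 = ((-5 + 12) + 7)**2 = (7 + 7)**2 = 14**2 = 196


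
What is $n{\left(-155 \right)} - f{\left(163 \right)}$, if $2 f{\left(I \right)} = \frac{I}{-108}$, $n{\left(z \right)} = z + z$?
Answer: $- \frac{66797}{216} \approx -309.25$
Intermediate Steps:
$n{\left(z \right)} = 2 z$
$f{\left(I \right)} = - \frac{I}{216}$ ($f{\left(I \right)} = \frac{I \frac{1}{-108}}{2} = \frac{I \left(- \frac{1}{108}\right)}{2} = \frac{\left(- \frac{1}{108}\right) I}{2} = - \frac{I}{216}$)
$n{\left(-155 \right)} - f{\left(163 \right)} = 2 \left(-155\right) - \left(- \frac{1}{216}\right) 163 = -310 - - \frac{163}{216} = -310 + \frac{163}{216} = - \frac{66797}{216}$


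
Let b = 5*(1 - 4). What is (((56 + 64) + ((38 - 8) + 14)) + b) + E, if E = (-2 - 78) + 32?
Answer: 101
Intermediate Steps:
E = -48 (E = -80 + 32 = -48)
b = -15 (b = 5*(-3) = -15)
(((56 + 64) + ((38 - 8) + 14)) + b) + E = (((56 + 64) + ((38 - 8) + 14)) - 15) - 48 = ((120 + (30 + 14)) - 15) - 48 = ((120 + 44) - 15) - 48 = (164 - 15) - 48 = 149 - 48 = 101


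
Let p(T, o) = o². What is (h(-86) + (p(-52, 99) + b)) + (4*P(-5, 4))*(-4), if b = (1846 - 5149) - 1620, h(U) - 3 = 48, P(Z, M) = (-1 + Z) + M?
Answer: 4961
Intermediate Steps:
P(Z, M) = -1 + M + Z
h(U) = 51 (h(U) = 3 + 48 = 51)
b = -4923 (b = -3303 - 1620 = -4923)
(h(-86) + (p(-52, 99) + b)) + (4*P(-5, 4))*(-4) = (51 + (99² - 4923)) + (4*(-1 + 4 - 5))*(-4) = (51 + (9801 - 4923)) + (4*(-2))*(-4) = (51 + 4878) - 8*(-4) = 4929 + 32 = 4961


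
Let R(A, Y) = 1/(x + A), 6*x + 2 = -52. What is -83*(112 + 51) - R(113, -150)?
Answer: -1407017/104 ≈ -13529.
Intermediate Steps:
x = -9 (x = -1/3 + (1/6)*(-52) = -1/3 - 26/3 = -9)
R(A, Y) = 1/(-9 + A)
-83*(112 + 51) - R(113, -150) = -83*(112 + 51) - 1/(-9 + 113) = -83*163 - 1/104 = -13529 - 1*1/104 = -13529 - 1/104 = -1407017/104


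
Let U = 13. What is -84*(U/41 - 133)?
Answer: 456960/41 ≈ 11145.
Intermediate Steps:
-84*(U/41 - 133) = -84*(13/41 - 133) = -84*(-5440/41) = 456960/41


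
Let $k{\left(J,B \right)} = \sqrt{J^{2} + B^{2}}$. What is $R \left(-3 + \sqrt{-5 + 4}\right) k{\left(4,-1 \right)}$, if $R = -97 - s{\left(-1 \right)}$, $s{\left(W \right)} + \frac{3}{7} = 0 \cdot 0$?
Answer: $\frac{676 \sqrt{17} \left(3 - i\right)}{7} \approx 1194.5 - 398.17 i$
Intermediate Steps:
$s{\left(W \right)} = - \frac{3}{7}$ ($s{\left(W \right)} = - \frac{3}{7} + 0 \cdot 0 = - \frac{3}{7} + 0 = - \frac{3}{7}$)
$R = - \frac{676}{7}$ ($R = -97 - - \frac{3}{7} = -97 + \frac{3}{7} = - \frac{676}{7} \approx -96.571$)
$k{\left(J,B \right)} = \sqrt{B^{2} + J^{2}}$
$R \left(-3 + \sqrt{-5 + 4}\right) k{\left(4,-1 \right)} = - \frac{676 \left(-3 + \sqrt{-5 + 4}\right) \sqrt{\left(-1\right)^{2} + 4^{2}}}{7} = - \frac{676 \left(-3 + \sqrt{-1}\right) \sqrt{1 + 16}}{7} = - \frac{676 \left(-3 + i\right) \sqrt{17}}{7} = - \frac{676 \sqrt{17} \left(-3 + i\right)}{7}$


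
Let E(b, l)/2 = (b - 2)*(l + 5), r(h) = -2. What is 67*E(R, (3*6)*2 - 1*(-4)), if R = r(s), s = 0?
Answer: -24120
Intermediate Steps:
R = -2
E(b, l) = 2*(-2 + b)*(5 + l) (E(b, l) = 2*((b - 2)*(l + 5)) = 2*((-2 + b)*(5 + l)) = 2*(-2 + b)*(5 + l))
67*E(R, (3*6)*2 - 1*(-4)) = 67*(-20 - 4*((3*6)*2 - 1*(-4)) + 10*(-2) + 2*(-2)*((3*6)*2 - 1*(-4))) = 67*(-20 - 4*(18*2 + 4) - 20 + 2*(-2)*(18*2 + 4)) = 67*(-20 - 4*(36 + 4) - 20 + 2*(-2)*(36 + 4)) = 67*(-20 - 4*40 - 20 + 2*(-2)*40) = 67*(-20 - 160 - 20 - 160) = 67*(-360) = -24120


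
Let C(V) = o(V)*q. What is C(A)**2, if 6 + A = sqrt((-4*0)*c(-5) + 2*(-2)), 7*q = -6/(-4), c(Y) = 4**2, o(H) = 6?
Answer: 81/49 ≈ 1.6531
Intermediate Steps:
c(Y) = 16
q = 3/14 (q = (-6/(-4))/7 = (-6*(-1/4))/7 = (1/7)*(3/2) = 3/14 ≈ 0.21429)
A = -6 + 2*I (A = -6 + sqrt(-4*0*16 + 2*(-2)) = -6 + sqrt(0*16 - 4) = -6 + sqrt(0 - 4) = -6 + sqrt(-4) = -6 + 2*I ≈ -6.0 + 2.0*I)
C(V) = 9/7 (C(V) = 6*(3/14) = 9/7)
C(A)**2 = (9/7)**2 = 81/49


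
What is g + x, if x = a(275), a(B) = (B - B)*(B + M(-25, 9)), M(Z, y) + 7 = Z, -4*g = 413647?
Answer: -413647/4 ≈ -1.0341e+5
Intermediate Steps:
g = -413647/4 (g = -¼*413647 = -413647/4 ≈ -1.0341e+5)
M(Z, y) = -7 + Z
a(B) = 0 (a(B) = (B - B)*(B + (-7 - 25)) = 0*(B - 32) = 0*(-32 + B) = 0)
x = 0
g + x = -413647/4 + 0 = -413647/4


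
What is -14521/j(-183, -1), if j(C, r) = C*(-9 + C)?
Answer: -14521/35136 ≈ -0.41328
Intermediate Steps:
-14521/j(-183, -1) = -14521*(-1/(183*(-9 - 183))) = -14521/((-183*(-192))) = -14521/35136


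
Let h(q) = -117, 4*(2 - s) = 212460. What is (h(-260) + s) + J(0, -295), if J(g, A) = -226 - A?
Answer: -53161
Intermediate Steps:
s = -53113 (s = 2 - ¼*212460 = 2 - 53115 = -53113)
(h(-260) + s) + J(0, -295) = (-117 - 53113) + (-226 - 1*(-295)) = -53230 + (-226 + 295) = -53230 + 69 = -53161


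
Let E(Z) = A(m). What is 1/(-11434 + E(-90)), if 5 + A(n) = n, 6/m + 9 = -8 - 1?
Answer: -3/34318 ≈ -8.7418e-5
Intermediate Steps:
m = -1/3 (m = 6/(-9 + (-8 - 1)) = 6/(-9 - 9) = 6/(-18) = 6*(-1/18) = -1/3 ≈ -0.33333)
A(n) = -5 + n
E(Z) = -16/3 (E(Z) = -5 - 1/3 = -16/3)
1/(-11434 + E(-90)) = 1/(-11434 - 16/3) = 1/(-34318/3) = -3/34318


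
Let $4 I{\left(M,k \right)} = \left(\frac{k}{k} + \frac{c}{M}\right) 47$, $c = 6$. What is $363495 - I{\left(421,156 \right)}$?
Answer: $\frac{612105511}{1684} \approx 3.6348 \cdot 10^{5}$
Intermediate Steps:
$I{\left(M,k \right)} = \frac{47}{4} + \frac{141}{2 M}$ ($I{\left(M,k \right)} = \frac{\left(\frac{k}{k} + \frac{6}{M}\right) 47}{4} = \frac{\left(1 + \frac{6}{M}\right) 47}{4} = \frac{47 + \frac{282}{M}}{4} = \frac{47}{4} + \frac{141}{2 M}$)
$363495 - I{\left(421,156 \right)} = 363495 - \frac{47 \left(6 + 421\right)}{4 \cdot 421} = 363495 - \frac{47}{4} \cdot \frac{1}{421} \cdot 427 = 363495 - \frac{20069}{1684} = \frac{612105511}{1684}$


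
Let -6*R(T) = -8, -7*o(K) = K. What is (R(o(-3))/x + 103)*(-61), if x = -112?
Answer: -527711/84 ≈ -6282.3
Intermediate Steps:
o(K) = -K/7
R(T) = 4/3 (R(T) = -⅙*(-8) = 4/3)
(R(o(-3))/x + 103)*(-61) = ((4/3)/(-112) + 103)*(-61) = ((4/3)*(-1/112) + 103)*(-61) = (-1/84 + 103)*(-61) = (8651/84)*(-61) = -527711/84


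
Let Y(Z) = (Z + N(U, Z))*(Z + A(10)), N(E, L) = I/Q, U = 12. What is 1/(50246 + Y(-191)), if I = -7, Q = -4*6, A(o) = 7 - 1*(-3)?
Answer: 24/2034341 ≈ 1.1797e-5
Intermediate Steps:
A(o) = 10 (A(o) = 7 + 3 = 10)
Q = -24
N(E, L) = 7/24 (N(E, L) = -7/(-24) = -7*(-1/24) = 7/24)
Y(Z) = (10 + Z)*(7/24 + Z) (Y(Z) = (Z + 7/24)*(Z + 10) = (7/24 + Z)*(10 + Z) = (10 + Z)*(7/24 + Z))
1/(50246 + Y(-191)) = 1/(50246 + (35/12 + (-191)**2 + (247/24)*(-191))) = 1/(50246 + (35/12 + 36481 - 47177/24)) = 1/(50246 + 828437/24) = 1/(2034341/24) = 24/2034341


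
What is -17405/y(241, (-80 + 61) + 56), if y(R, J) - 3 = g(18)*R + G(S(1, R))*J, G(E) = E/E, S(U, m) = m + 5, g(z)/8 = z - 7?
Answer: -17405/21248 ≈ -0.81914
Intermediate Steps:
g(z) = -56 + 8*z (g(z) = 8*(z - 7) = 8*(-7 + z) = -56 + 8*z)
S(U, m) = 5 + m
G(E) = 1
y(R, J) = 3 + J + 88*R (y(R, J) = 3 + ((-56 + 8*18)*R + 1*J) = 3 + ((-56 + 144)*R + J) = 3 + (88*R + J) = 3 + (J + 88*R) = 3 + J + 88*R)
-17405/y(241, (-80 + 61) + 56) = -17405/(3 + ((-80 + 61) + 56) + 88*241) = -17405/(3 + (-19 + 56) + 21208) = -17405/(3 + 37 + 21208) = -17405/21248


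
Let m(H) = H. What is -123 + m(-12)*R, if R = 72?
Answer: -987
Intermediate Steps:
-123 + m(-12)*R = -123 - 12*72 = -123 - 864 = -987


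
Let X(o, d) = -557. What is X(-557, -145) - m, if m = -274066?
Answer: 273509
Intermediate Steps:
X(-557, -145) - m = -557 - 1*(-274066) = -557 + 274066 = 273509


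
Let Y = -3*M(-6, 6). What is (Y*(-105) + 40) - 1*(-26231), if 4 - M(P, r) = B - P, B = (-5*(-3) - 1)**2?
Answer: -36099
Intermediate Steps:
B = 196 (B = (15 - 1)**2 = 14**2 = 196)
M(P, r) = -192 + P (M(P, r) = 4 - (196 - P) = 4 + (-196 + P) = -192 + P)
Y = 594 (Y = -3*(-192 - 6) = -3*(-198) = 594)
(Y*(-105) + 40) - 1*(-26231) = (594*(-105) + 40) - 1*(-26231) = (-62370 + 40) + 26231 = -62330 + 26231 = -36099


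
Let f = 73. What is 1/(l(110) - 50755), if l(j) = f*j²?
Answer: 1/832545 ≈ 1.2011e-6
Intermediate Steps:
l(j) = 73*j²
1/(l(110) - 50755) = 1/(73*110² - 50755) = 1/(73*12100 - 50755) = 1/(883300 - 50755) = 1/832545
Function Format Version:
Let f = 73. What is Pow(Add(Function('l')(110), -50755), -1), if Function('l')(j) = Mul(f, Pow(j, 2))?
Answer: Rational(1, 832545) ≈ 1.2011e-6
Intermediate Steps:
Function('l')(j) = Mul(73, Pow(j, 2))
Pow(Add(Function('l')(110), -50755), -1) = Pow(Add(Mul(73, Pow(110, 2)), -50755), -1) = Pow(Add(Mul(73, 12100), -50755), -1) = Pow(Add(883300, -50755), -1) = Pow(832545, -1) = Rational(1, 832545)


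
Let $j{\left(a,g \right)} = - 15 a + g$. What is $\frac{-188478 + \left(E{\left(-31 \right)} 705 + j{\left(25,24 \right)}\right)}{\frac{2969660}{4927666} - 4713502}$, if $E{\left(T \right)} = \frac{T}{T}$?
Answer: $\frac{115876529823}{2903320072084} \approx 0.039912$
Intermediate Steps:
$j{\left(a,g \right)} = g - 15 a$
$E{\left(T \right)} = 1$
$\frac{-188478 + \left(E{\left(-31 \right)} 705 + j{\left(25,24 \right)}\right)}{\frac{2969660}{4927666} - 4713502} = \frac{-188478 + \left(1 \cdot 705 + \left(24 - 375\right)\right)}{\frac{2969660}{4927666} - 4713502} = \frac{-188478 + \left(705 + \left(24 - 375\right)\right)}{2969660 \cdot \frac{1}{4927666} - 4713502} = \frac{-188478 + \left(705 - 351\right)}{\frac{1484830}{2463833} - 4713502} = \frac{-188478 + 354}{- \frac{11613280288336}{2463833}} = \left(-188124\right) \left(- \frac{2463833}{11613280288336}\right) = \frac{115876529823}{2903320072084}$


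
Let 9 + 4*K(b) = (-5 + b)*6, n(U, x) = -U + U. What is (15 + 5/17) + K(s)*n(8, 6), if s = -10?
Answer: 260/17 ≈ 15.294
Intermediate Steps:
n(U, x) = 0
K(b) = -39/4 + 3*b/2 (K(b) = -9/4 + ((-5 + b)*6)/4 = -9/4 + (-30 + 6*b)/4 = -9/4 + (-15/2 + 3*b/2) = -39/4 + 3*b/2)
(15 + 5/17) + K(s)*n(8, 6) = (15 + 5/17) + (-39/4 + (3/2)*(-10))*0 = (15 + 5*(1/17)) + (-39/4 - 15)*0 = (15 + 5/17) - 99/4*0 = 260/17 + 0 = 260/17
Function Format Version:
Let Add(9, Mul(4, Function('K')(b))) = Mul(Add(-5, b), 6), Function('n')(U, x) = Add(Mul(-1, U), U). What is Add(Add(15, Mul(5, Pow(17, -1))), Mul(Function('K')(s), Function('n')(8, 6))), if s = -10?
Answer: Rational(260, 17) ≈ 15.294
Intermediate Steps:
Function('n')(U, x) = 0
Function('K')(b) = Add(Rational(-39, 4), Mul(Rational(3, 2), b)) (Function('K')(b) = Add(Rational(-9, 4), Mul(Rational(1, 4), Mul(Add(-5, b), 6))) = Add(Rational(-9, 4), Mul(Rational(1, 4), Add(-30, Mul(6, b)))) = Add(Rational(-9, 4), Add(Rational(-15, 2), Mul(Rational(3, 2), b))) = Add(Rational(-39, 4), Mul(Rational(3, 2), b)))
Add(Add(15, Mul(5, Pow(17, -1))), Mul(Function('K')(s), Function('n')(8, 6))) = Add(Add(15, Mul(5, Pow(17, -1))), Mul(Add(Rational(-39, 4), Mul(Rational(3, 2), -10)), 0)) = Add(Add(15, Mul(5, Rational(1, 17))), Mul(Add(Rational(-39, 4), -15), 0)) = Add(Add(15, Rational(5, 17)), Mul(Rational(-99, 4), 0)) = Add(Rational(260, 17), 0) = Rational(260, 17)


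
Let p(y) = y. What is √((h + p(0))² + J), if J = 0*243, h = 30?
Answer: 30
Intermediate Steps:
J = 0
√((h + p(0))² + J) = √((30 + 0)² + 0) = √(30² + 0) = √(900 + 0) = √900 = 30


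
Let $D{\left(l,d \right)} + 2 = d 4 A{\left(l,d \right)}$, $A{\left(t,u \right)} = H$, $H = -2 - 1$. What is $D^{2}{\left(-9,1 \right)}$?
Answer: $196$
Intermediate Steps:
$H = -3$
$A{\left(t,u \right)} = -3$
$D{\left(l,d \right)} = -2 - 12 d$ ($D{\left(l,d \right)} = -2 + d 4 \left(-3\right) = -2 + 4 d \left(-3\right) = -2 - 12 d$)
$D^{2}{\left(-9,1 \right)} = \left(-2 - 12\right)^{2} = \left(-14\right)^{2} = 196$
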